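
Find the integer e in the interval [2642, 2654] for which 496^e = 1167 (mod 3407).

2652

Compute 496^2642 mod 3407 = 3162, then multiply by 496 repeatedly:
  496^2642=3162  496^2643=1132  496^2644=2724  496^2645=1932  496^2646=905
  496^2647=2563  496^2648=437  496^2649=2111  496^2650=1107  496^2651=545
  496^2652=1167
Found 1167 at exponent 2652.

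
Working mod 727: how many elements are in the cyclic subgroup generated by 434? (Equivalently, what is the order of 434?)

726

The order of 434 must divide p − 1 = 726 = 2 · 3 · 11^2.
Divisors: 1, 2, 3, 6, 11, 22, 33, 66, 121, 242, 363, 726.
Check each in increasing order: 434^1 ≡ 434;  434^2 ≡ 63;  434^3 ≡ 443;  434^6 ≡ 686;  434^11 ≡ 29;  434^22 ≡ 114;  434^33 ≡ 398;  434^66 ≡ 645;  434^121 ≡ 282;  434^242 ≡ 281;  434^363 ≡ 726;  434^726 ≡ 1.
Smallest exponent giving 1 is 726.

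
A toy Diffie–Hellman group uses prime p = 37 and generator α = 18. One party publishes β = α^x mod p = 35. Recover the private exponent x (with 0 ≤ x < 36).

35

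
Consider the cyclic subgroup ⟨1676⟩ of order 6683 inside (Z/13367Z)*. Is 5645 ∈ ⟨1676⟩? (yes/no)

no

5645 ∈ ⟨1676⟩ iff 5645^6683 ≡ 1 (mod 13367), since |⟨1676⟩| = 6683.
5645^6683 mod 13367 = 13366.
Since 13366 ≠ 1, 5645 does not lie in the subgroup.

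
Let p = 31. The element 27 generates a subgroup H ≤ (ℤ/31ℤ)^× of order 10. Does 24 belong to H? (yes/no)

no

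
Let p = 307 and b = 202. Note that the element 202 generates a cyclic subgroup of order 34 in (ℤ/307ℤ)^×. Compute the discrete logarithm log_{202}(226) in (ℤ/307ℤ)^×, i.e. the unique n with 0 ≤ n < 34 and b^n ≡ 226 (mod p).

31

Successive powers of 202 modulo 307:
  202^0=1  202^1=202  202^2=280  202^3=72  202^4=115  202^5=205
  202^6=272  202^7=298  202^8=24  202^9=243  202^10=273  202^11=193
  202^12=304  202^13=8  202^14=81  202^15=91  202^16=269  202^17=306
  202^18=105  202^19=27  202^20=235  202^21=192  202^22=102  202^23=35
  202^24=9  202^25=283  202^26=64  202^27=34  202^28=114  202^29=3
  202^30=299  202^31=226
So 202^31 ≡ 226 (mod 307), giving n = 31.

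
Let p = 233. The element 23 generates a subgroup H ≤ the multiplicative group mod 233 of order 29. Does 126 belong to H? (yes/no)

yes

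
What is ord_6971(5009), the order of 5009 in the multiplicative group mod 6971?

3485

The order of 5009 must divide p − 1 = 6970 = 2 · 5 · 17 · 41.
Divisors: 1, 2, 5, 10, 17, 34, 41, 82, 85, 170, 205, 410, 697, 1394, 3485, 6970.
Check each in increasing order: 5009^1 ≡ 5009;  5009^2 ≡ 1452;  5009^5 ≡ 1358;  5009^10 ≡ 3820;  5009^17 ≡ 4316;  5009^34 ≡ 1344;  5009^41 ≡ 4431;  5009^82 ≡ 3425;  5009^85 ≡ 2848;  5009^170 ≡ 3831;  5009^205 ≡ 2279;  5009^410 ≡ 446;  5009^697 ≡ 3905;  5009^1394 ≡ 3448;  5009^3485 ≡ 1.
Smallest exponent giving 1 is 3485.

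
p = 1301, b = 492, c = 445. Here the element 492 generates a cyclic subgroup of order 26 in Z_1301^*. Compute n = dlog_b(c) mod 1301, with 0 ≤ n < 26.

9

Successive powers of 492 modulo 1301:
  492^0=1  492^1=492  492^2=78  492^3=647  492^4=880  492^5=1028
  492^6=988  492^7=823  492^8=305  492^9=445
So 492^9 ≡ 445 (mod 1301), giving n = 9.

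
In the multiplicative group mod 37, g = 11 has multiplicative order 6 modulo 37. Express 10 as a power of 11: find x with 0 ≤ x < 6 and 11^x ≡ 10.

2

Successive powers of 11 modulo 37:
  11^0=1  11^1=11  11^2=10
So 11^2 ≡ 10 (mod 37), giving x = 2.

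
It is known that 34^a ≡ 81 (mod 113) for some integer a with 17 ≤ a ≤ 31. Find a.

20

Compute 34^17 mod 113 = 92, then multiply by 34 repeatedly:
  34^17=92  34^18=77  34^19=19  34^20=81
Found 81 at exponent 20.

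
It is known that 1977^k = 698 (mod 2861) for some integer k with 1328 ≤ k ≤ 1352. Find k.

1343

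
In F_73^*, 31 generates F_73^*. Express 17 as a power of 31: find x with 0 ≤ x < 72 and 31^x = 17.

15

Baby-step giant-step with m = ceil(sqrt(72)) = 9.
Baby table (31^j mod 73 for j=0..8):
  0:1  1:31  2:12  3:7  4:71  5:11  6:49  7:59
  8:4
Giant step factor: 31^(-9) ≡ 63 (mod 73).
Scan 17·63^i mod 73 for i = 0, 1, …:
  i=0: 17   i=1: 49
Match at i=1, j=6: x = 1·9 + 6 = 15.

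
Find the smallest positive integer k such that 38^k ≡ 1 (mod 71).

35

The order of 38 must divide p − 1 = 70 = 2 · 5 · 7.
Divisors: 1, 2, 5, 7, 10, 14, 35, 70.
Check each in increasing order: 38^1 ≡ 38;  38^2 ≡ 24;  38^5 ≡ 20;  38^7 ≡ 54;  38^10 ≡ 45;  38^14 ≡ 5;  38^35 ≡ 1.
Smallest exponent giving 1 is 35.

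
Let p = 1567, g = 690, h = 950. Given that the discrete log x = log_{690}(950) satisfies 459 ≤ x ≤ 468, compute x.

Compute 690^459 mod 1567 = 950, then multiply by 690 repeatedly:
  690^459=950
Found 950 at exponent 459.

459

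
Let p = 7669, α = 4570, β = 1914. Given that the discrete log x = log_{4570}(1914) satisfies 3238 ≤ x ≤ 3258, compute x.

Compute 4570^3238 mod 7669 = 3353, then multiply by 4570 repeatedly:
  4570^3238=3353  4570^3239=548  4570^3240=4266  4570^3241=1022  4570^3242=119
  4570^3243=7000  4570^3244=2601  4570^3245=7289  4570^3246=4263  4570^3247=2650
  4570^3248=1149  4570^3249=5334  4570^3250=4298  4570^3251=1551  4570^3252=1914
Found 1914 at exponent 3252.

3252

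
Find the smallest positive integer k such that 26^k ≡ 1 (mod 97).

96

The order of 26 must divide p − 1 = 96 = 2^5 · 3.
Divisors: 1, 2, 3, 4, 6, 8, 12, 16, 24, 32, 48, 96.
Check each in increasing order: 26^1 ≡ 26;  26^2 ≡ 94;  26^3 ≡ 19;  26^4 ≡ 9;  26^6 ≡ 70;  26^8 ≡ 81;  26^12 ≡ 50;  26^16 ≡ 62;  26^24 ≡ 75;  26^32 ≡ 61;  26^48 ≡ 96;  26^96 ≡ 1.
Smallest exponent giving 1 is 96.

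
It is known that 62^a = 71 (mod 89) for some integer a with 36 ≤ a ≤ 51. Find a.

50

Compute 62^36 mod 89 = 73, then multiply by 62 repeatedly:
  62^36=73  62^37=76  62^38=84  62^39=46  62^40=4
  62^41=70  62^42=68  62^43=33  62^44=88  62^45=27
  62^46=72  62^47=14  62^48=67  62^49=60  62^50=71
Found 71 at exponent 50.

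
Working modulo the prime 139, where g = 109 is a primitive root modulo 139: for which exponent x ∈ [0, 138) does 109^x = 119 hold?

Successive powers of 109 modulo 139:
  109^0=1  109^1=109  109^2=66  109^3=105  109^4=47  109^5=119
So 109^5 ≡ 119 (mod 139), giving x = 5.

5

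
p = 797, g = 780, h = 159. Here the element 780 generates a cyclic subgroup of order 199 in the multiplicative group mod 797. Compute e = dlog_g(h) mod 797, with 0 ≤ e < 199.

Baby-step giant-step with m = ceil(sqrt(199)) = 15.
Baby table (780^j mod 797 for j=0..14):
  0:1  1:780  2:289  3:666  4:633  5:397  6:424  7:762
  8:595  9:246  10:600  11:161  12:451  13:303  14:428
Giant step factor: 780^(-15) ≡ 472 (mod 797).
Scan 159·472^i mod 797 for i = 0, 1, …:
  i=0: 159   i=1: 130   i=2: 788   i=3: 534
  i=4: 196   i=5: 60   i=6: 425   i=7: 553
  i=8: 397
Match at i=8, j=5: e = 8·15 + 5 = 125.

125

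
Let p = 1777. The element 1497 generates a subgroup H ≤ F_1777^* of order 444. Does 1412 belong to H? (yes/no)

1412 ∈ ⟨1497⟩ iff 1412^444 ≡ 1 (mod 1777), since |⟨1497⟩| = 444.
1412^444 mod 1777 = 1002.
Since 1002 ≠ 1, 1412 does not lie in the subgroup.

no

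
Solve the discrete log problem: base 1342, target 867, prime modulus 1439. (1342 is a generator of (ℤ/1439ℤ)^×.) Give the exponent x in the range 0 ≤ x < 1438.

406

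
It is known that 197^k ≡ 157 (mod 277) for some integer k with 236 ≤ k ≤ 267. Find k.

252

Compute 197^236 mod 277 = 154, then multiply by 197 repeatedly:
  197^236=154  197^237=145  197^238=34  197^239=50  197^240=155
  197^241=65  197^242=63  197^243=223  197^244=165  197^245=96
  197^246=76  197^247=14  197^248=265  197^249=129  197^250=206
  197^251=140  197^252=157
Found 157 at exponent 252.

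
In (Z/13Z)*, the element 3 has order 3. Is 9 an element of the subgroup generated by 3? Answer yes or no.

yes

9 ∈ ⟨3⟩ iff 9^3 ≡ 1 (mod 13), since |⟨3⟩| = 3.
9^3 mod 13 = 1.
Since 1 = 1, 9 lies in the subgroup.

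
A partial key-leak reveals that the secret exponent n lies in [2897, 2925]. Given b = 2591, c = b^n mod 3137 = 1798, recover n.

2925

Compute 2591^2897 mod 3137 = 1626, then multiply by 2591 repeatedly:
  2591^2897=1626  2591^2898=3112  2591^2899=1102  2591^2900=612  2591^2901=1507
  2591^2902=2209  2591^2903=1631  2591^2904=382  2591^2905=1607  2591^2906=938
  2591^2907=2320  2591^2908=628  2591^2909=2182  2591^2910=688  2591^2911=792
  2591^2912=474  2591^2913=1567  2591^2914=819  2591^2915=1417  2591^2916=1157
  2591^2917=1952  2591^2918=788  2591^2919=2658  2591^2920=1163  2591^2921=1813
  2591^2922=1394  2591^2923=1167  2591^2924=2766  2591^2925=1798
Found 1798 at exponent 2925.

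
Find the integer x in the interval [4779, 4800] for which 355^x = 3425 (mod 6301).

4788

Compute 355^4779 mod 6301 = 6186, then multiply by 355 repeatedly:
  355^4779=6186  355^4780=3282  355^4781=5726  355^4782=3808  355^4783=3426
  355^4784=137  355^4785=4528  355^4786=685  355^4787=3737  355^4788=3425
Found 3425 at exponent 4788.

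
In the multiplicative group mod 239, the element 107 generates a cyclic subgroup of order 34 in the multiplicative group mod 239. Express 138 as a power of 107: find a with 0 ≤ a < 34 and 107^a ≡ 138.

31

Successive powers of 107 modulo 239:
  107^0=1  107^1=107  107^2=216  107^3=168  107^4=51  107^5=199
  107^6=22  107^7=203  107^8=211  107^9=111  107^10=166  107^11=76
  107^12=6  107^13=164  107^14=101  107^15=52  107^16=67  107^17=238
  107^18=132  107^19=23  107^20=71  107^21=188  107^22=40  107^23=217
  107^24=36  107^25=28  107^26=128  107^27=73  107^28=163  107^29=233
  107^30=75  107^31=138
So 107^31 ≡ 138 (mod 239), giving a = 31.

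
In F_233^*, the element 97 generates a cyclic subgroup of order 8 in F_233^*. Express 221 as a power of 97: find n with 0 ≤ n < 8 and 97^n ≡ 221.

Successive powers of 97 modulo 233:
  97^0=1  97^1=97  97^2=89  97^3=12  97^4=232  97^5=136
  97^6=144  97^7=221
So 97^7 ≡ 221 (mod 233), giving n = 7.

7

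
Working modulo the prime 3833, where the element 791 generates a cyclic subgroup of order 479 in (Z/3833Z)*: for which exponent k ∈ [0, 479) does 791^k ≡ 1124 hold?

Baby-step giant-step with m = ceil(sqrt(479)) = 22.
Baby table (791^j mod 3833 for j=0..21):
  0:1  1:791  2:902  3:544  4:1008  5:64  6:795  7:233
  8:319  9:3184  10:263  11:1051  12:3413  13:1251  14:627  15:1500
  16:2103  17:3784  18:3404  19:1798  20:175  21:437
Giant step factor: 791^(-22) ≡ 11 (mod 3833).
Scan 1124·11^i mod 3833 for i = 0, 1, …:
  i=0: 1124   i=1: 865   i=2: 1849   i=3: 1174
  i=4: 1415   i=5: 233
Match at i=5, j=7: k = 5·22 + 7 = 117.

117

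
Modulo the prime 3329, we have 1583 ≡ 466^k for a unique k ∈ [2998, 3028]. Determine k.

3016

Compute 466^2998 mod 3329 = 831, then multiply by 466 repeatedly:
  466^2998=831  466^2999=1082  466^3000=1533  466^3001=1972  466^3002=148
  466^3003=2388  466^3004=922  466^3005=211  466^3006=1785  466^3007=2889
  466^3008=1358  466^3009=318  466^3010=1712  466^3011=2161  466^3012=1668
  466^3013=1631  466^3014=1034  466^3015=2468  466^3016=1583
Found 1583 at exponent 3016.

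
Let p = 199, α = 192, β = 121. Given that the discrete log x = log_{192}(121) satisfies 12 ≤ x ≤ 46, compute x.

18

Compute 192^12 mod 199 = 8, then multiply by 192 repeatedly:
  192^12=8  192^13=143  192^14=193  192^15=42  192^16=104
  192^17=68  192^18=121
Found 121 at exponent 18.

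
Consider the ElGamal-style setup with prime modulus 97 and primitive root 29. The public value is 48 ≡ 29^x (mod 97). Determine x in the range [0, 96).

Baby-step giant-step with m = ceil(sqrt(96)) = 10.
Baby table (29^j mod 97 for j=0..9):
  0:1  1:29  2:65  3:42  4:54  5:14  6:18  7:37
  8:6  9:77
Giant step factor: 29^(-10) ≡ 49 (mod 97).
Scan 48·49^i mod 97 for i = 0, 1, …:
  i=0: 48   i=1: 24   i=2: 12   i=3: 6
Match at i=3, j=8: x = 3·10 + 8 = 38.

38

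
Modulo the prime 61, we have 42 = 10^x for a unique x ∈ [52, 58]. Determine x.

Compute 10^52 mod 61 = 42, then multiply by 10 repeatedly:
  10^52=42
Found 42 at exponent 52.

52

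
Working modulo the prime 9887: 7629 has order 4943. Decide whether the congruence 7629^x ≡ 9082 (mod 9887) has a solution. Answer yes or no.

yes

9082 ∈ ⟨7629⟩ iff 9082^4943 ≡ 1 (mod 9887), since |⟨7629⟩| = 4943.
9082^4943 mod 9887 = 1.
Since 1 = 1, 9082 lies in the subgroup.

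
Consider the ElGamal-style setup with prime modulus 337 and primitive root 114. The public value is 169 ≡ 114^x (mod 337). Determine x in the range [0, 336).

Baby-step giant-step with m = ceil(sqrt(336)) = 19.
Baby table (114^j mod 337 for j=0..18):
  0:1  1:114  2:190  3:92  4:41  5:293  6:39  7:65
  8:333  9:218  10:251  11:306  12:173  13:176  14:181  15:77
  16:16  17:139  18:7
Giant step factor: 114^(-19) ≡ 106 (mod 337).
Scan 169·106^i mod 337 for i = 0, 1, …:
  i=0: 169   i=1: 53   i=2: 226   i=3: 29
  i=4: 41
Match at i=4, j=4: x = 4·19 + 4 = 80.

80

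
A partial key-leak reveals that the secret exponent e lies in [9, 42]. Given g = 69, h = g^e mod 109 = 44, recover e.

29

Compute 69^9 mod 109 = 101, then multiply by 69 repeatedly:
  69^9=101  69^10=102  69^11=62  69^12=27  69^13=10
  69^14=36  69^15=86  69^16=48  69^17=42  69^18=64
  69^19=56  69^20=49  69^21=2  69^22=29  69^23=39
  69^24=75  69^25=52  69^26=100  69^27=33  69^28=97
  69^29=44
Found 44 at exponent 29.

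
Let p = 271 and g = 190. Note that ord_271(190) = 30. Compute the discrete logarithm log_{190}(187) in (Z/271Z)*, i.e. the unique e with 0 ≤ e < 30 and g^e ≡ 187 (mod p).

24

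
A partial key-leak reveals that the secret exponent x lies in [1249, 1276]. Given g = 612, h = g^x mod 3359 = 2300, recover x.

1271

Compute 612^1249 mod 3359 = 2078, then multiply by 612 repeatedly:
  612^1249=2078  612^1250=2034  612^1251=1978  612^1252=1296  612^1253=428
  612^1254=3293  612^1255=3275  612^1256=2336  612^1257=2057  612^1258=2618
  612^1259=3332  612^1260=271  612^1261=1261  612^1262=2521  612^1263=1071
  612^1264=447  612^1265=1485  612^1266=1890  612^1267=1184  612^1268=2423
  612^1269=1557  612^1270=2287  612^1271=2300
Found 2300 at exponent 1271.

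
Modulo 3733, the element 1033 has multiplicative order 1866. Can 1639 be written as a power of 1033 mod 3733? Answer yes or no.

no

1639 ∈ ⟨1033⟩ iff 1639^1866 ≡ 1 (mod 3733), since |⟨1033⟩| = 1866.
1639^1866 mod 3733 = 3732.
Since 3732 ≠ 1, 1639 does not lie in the subgroup.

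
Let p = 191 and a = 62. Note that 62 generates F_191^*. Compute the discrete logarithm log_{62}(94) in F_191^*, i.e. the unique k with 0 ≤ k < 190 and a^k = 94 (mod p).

163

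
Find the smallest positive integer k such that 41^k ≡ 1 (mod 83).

41

The order of 41 must divide p − 1 = 82 = 2 · 41.
Divisors: 1, 2, 41, 82.
Check each in increasing order: 41^1 ≡ 41;  41^2 ≡ 21;  41^41 ≡ 1.
Smallest exponent giving 1 is 41.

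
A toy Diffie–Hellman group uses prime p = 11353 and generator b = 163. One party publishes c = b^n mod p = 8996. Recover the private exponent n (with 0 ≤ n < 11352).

Baby-step giant-step with m = ceil(sqrt(11352)) = 107.
Baby table (163^j mod 11353 for j=0..106):
  0:1  1:163  2:3863  3:5254  4:4927  5:8391  6:5373  7:1618
  8:2615  9:6184  10:8928  11:2080  12:9803  13:8469  14:6734  15:7754
  16:3719  17:4488  18:4952  19:1113  20:11124  21:8085  22:907  23:252
  24:7017  25:8471  26:7060  27:4127  28:2874  29:2989  30:10381  31:506
  32:3007  33:1962  34:1922  35:6755  36:11177  37:5371  38:1292  39:6242
  40:7029  41:10427  42:8004  43:10410  44:5233  45:1504  46:6739  47:8569
  48:328  49:8052  50:6881  51:9009  52:3930  53:4822  54:2629  55:8466
  56:6245  57:7518  58:10663  59:1060  60:2485  61:7700  62:6270  63:240
  64:5061  65:7527  66:777  67:1768  68:4359  69:6631  70:2318  71:3185
  72:8270  73:8356  74:11021  75:2649  76:373  77:4034  78:10421  79:7026
  80:9938  81:7768  82:6001  83:1805  84:10390  85:1973  86:3715  87:3836
  88:853  89:2803  90:2769  91:8580  92:2121  93:5133  94:7910  95:6441
  96:5407  97:7160  98:9074  99:3172  100:6151  101:3549  102:10837  103:6716
  104:4820  105:2303  106:740
Giant step factor: 163^(-107) ≡ 2775 (mod 11353).
Scan 8996·2775^i mod 11353 for i = 0, 1, …:
  i=0: 8996   i=1: 10006   i=2: 8565   i=3: 6046
  i=4: 9269   i=5: 6930   i=6: 10121   i=7: 9806
  i=8: 9862   i=9: 6320     …   i=68: 7305
  i=69: 6270
Match at i=69, j=62: n = 69·107 + 62 = 7445.

7445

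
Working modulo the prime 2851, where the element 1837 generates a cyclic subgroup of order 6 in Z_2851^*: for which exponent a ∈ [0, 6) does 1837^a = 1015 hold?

Successive powers of 1837 modulo 2851:
  1837^0=1  1837^1=1837  1837^2=1836  1837^3=2850  1837^4=1014  1837^5=1015
So 1837^5 ≡ 1015 (mod 2851), giving a = 5.

5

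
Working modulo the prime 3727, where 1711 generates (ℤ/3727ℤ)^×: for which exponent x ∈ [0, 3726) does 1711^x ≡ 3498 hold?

Baby-step giant-step with m = ceil(sqrt(3726)) = 62.
Baby table (1711^j mod 3727 for j=0..61):
  0:1  1:1711  2:1826  3:1060  4:2338  5:1247  6:1773  7:3552
  8:2462  9:972  10:850  11:820  12:1668  13:2793  14:809  15:1482
  16:1342  17:330  18:1853  19:2533  20:3189  21:51  22:1540  23:3678
  24:1882  25:3701  26:238  27:975  28:2256  29:2571  30:1121  31:2353
  32:823  33:3074  34:817  35:262  36:1042  37:1356  38:1922  39:1328
  40:2465  41:2378  42:2601  43:273  44:1228  45:2807  46:2401  47:957
  48:1274  49:3246  50:676  51:1266  52:739  53:976  54:240  55:670
  56:2181  57:964  58:2070  59:1120  60:642  61:2724
Giant step factor: 1711^(-62) ≡ 1523 (mod 3727).
Scan 3498·1523^i mod 3727 for i = 0, 1, …:
  i=0: 3498   i=1: 1571   i=2: 3626   i=3: 2711
  i=4: 3064   i=5: 268   i=6: 1921   i=7: 3715
  i=8: 359   i=9: 2615     …   i=53: 1207
  i=54: 850
Match at i=54, j=10: x = 54·62 + 10 = 3358.

3358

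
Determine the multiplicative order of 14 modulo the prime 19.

The order of 14 must divide p − 1 = 18 = 2 · 3^2.
Divisors: 1, 2, 3, 6, 9, 18.
Check each in increasing order: 14^1 ≡ 14;  14^2 ≡ 6;  14^3 ≡ 8;  14^6 ≡ 7;  14^9 ≡ 18;  14^18 ≡ 1.
Smallest exponent giving 1 is 18.

18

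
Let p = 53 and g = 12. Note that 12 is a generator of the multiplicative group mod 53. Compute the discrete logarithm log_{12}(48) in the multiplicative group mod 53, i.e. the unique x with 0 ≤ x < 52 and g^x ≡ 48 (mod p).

Successive powers of 12 modulo 53:
  12^0=1  12^1=12  12^2=38  12^3=32  12^4=13  12^5=50
  12^6=17  12^7=45  12^8=10  12^9=14  12^10=9  12^11=2
  12^12=24  12^13=23  12^14=11  12^15=26  12^16=47  12^17=34
  12^18=37  12^19=20  12^20=28  12^21=18  12^22=4  12^23=48
So 12^23 ≡ 48 (mod 53), giving x = 23.

23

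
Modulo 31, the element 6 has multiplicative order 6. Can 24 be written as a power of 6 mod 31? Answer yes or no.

24 ∈ ⟨6⟩ iff 24^6 ≡ 1 (mod 31), since |⟨6⟩| = 6.
24^6 mod 31 = 4.
Since 4 ≠ 1, 24 does not lie in the subgroup.

no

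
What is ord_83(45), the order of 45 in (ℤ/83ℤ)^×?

82

The order of 45 must divide p − 1 = 82 = 2 · 41.
Divisors: 1, 2, 41, 82.
Check each in increasing order: 45^1 ≡ 45;  45^2 ≡ 33;  45^41 ≡ 82;  45^82 ≡ 1.
Smallest exponent giving 1 is 82.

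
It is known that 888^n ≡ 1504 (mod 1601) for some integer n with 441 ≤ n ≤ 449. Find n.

Compute 888^441 mod 1601 = 1545, then multiply by 888 repeatedly:
  888^441=1545  888^442=1504
Found 1504 at exponent 442.

442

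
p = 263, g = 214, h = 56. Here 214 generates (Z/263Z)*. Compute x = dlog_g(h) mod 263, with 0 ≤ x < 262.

Baby-step giant-step with m = ceil(sqrt(262)) = 17.
Baby table (214^j mod 263 for j=0..16):
  0:1  1:214  2:34  3:175  4:104  5:164  6:117  7:53
  8:33  9:224  10:70  11:252  12:13  13:152  14:179  15:171
  16:37
Giant step factor: 214^(-17) ≡ 47 (mod 263).
Scan 56·47^i mod 263 for i = 0, 1, …:
  i=0: 56   i=1: 2   i=2: 94   i=3: 210
  i=4: 139   i=5: 221   i=6: 130   i=7: 61
  i=8: 237   i=9: 93   i=10: 163   i=11: 34
Match at i=11, j=2: x = 11·17 + 2 = 189.

189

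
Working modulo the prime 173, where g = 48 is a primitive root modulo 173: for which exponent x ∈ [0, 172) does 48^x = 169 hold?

Baby-step giant-step with m = ceil(sqrt(172)) = 14.
Baby table (48^j mod 173 for j=0..13):
  0:1  1:48  2:55  3:45  4:84  5:53  6:122  7:147
  8:136  9:127  10:41  11:65  12:6  13:115
Giant step factor: 48^(-14) ≡ 54 (mod 173).
Scan 169·54^i mod 173 for i = 0, 1, …:
  i=0: 169   i=1: 130   i=2: 100   i=3: 37
  i=4: 95   i=5: 113   i=6: 47   i=7: 116
  i=8: 36   i=9: 41
Match at i=9, j=10: x = 9·14 + 10 = 136.

136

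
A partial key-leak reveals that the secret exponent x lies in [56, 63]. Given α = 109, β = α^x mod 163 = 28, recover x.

Compute 109^56 mod 163 = 84, then multiply by 109 repeatedly:
  109^56=84  109^57=28
Found 28 at exponent 57.

57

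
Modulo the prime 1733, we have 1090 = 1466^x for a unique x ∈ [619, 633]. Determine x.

Compute 1466^619 mod 1733 = 783, then multiply by 1466 repeatedly:
  1466^619=783  1466^620=632  1466^621=1090
Found 1090 at exponent 621.

621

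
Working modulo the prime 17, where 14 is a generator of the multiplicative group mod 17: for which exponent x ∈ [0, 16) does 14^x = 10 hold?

Successive powers of 14 modulo 17:
  14^0=1  14^1=14  14^2=9  14^3=7  14^4=13  14^5=12
  14^6=15  14^7=6  14^8=16  14^9=3  14^10=8  14^11=10
So 14^11 ≡ 10 (mod 17), giving x = 11.

11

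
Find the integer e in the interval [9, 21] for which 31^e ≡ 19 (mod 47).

Compute 31^9 mod 47 = 33, then multiply by 31 repeatedly:
  31^9=33  31^10=36  31^11=35  31^12=4  31^13=30
  31^14=37  31^15=19
Found 19 at exponent 15.

15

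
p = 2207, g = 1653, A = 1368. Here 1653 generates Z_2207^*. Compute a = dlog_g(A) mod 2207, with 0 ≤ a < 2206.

Baby-step giant-step with m = ceil(sqrt(2206)) = 47.
Baby table (1653^j mod 2207 for j=0..46):
  0:1  1:1653  2:143  3:230  4:586  5:1992  6:2139  7:153
  8:1311  9:2016  10:2085  11:1378  12:210  13:631  14:1339  15:1953
  16:1675  17:1197  18:1169  19:1232  20:1642  21:1823  22:864  23:263
  24:2167  25:90  26:901  27:1835  28:837  29:1979  30:513  31:501
  32:528  33:1019  34:466  35:55  36:428  37:1244  38:1615  39:1332
  40:1417  41:674  42:1794  43:1481  44:530  45:2118  46:752
Giant step factor: 1653^(-47) ≡ 30 (mod 2207).
Scan 1368·30^i mod 2207 for i = 0, 1, …:
  i=0: 1368   i=1: 1314   i=2: 1901   i=3: 1855
  i=4: 475   i=5: 1008   i=6: 1549   i=7: 123
  i=8: 1483   i=9: 350     …   i=14: 1071
  i=15: 1232
Match at i=15, j=19: a = 15·47 + 19 = 724.

724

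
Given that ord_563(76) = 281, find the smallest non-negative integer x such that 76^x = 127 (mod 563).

90

Baby-step giant-step with m = ceil(sqrt(281)) = 17.
Baby table (76^j mod 563 for j=0..16):
  0:1  1:76  2:146  3:399  4:485  5:265  6:435  7:406
  8:454  9:161  10:413  11:423  12:57  13:391  14:440  15:223
  16:58
Giant step factor: 76^(-17) ≡ 346 (mod 563).
Scan 127·346^i mod 563 for i = 0, 1, …:
  i=0: 127   i=1: 28   i=2: 117   i=3: 509
  i=4: 458   i=5: 265
Match at i=5, j=5: x = 5·17 + 5 = 90.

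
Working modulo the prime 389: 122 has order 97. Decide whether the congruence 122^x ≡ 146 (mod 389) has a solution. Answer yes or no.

146 ∈ ⟨122⟩ iff 146^97 ≡ 1 (mod 389), since |⟨122⟩| = 97.
146^97 mod 389 = 115.
Since 115 ≠ 1, 146 does not lie in the subgroup.

no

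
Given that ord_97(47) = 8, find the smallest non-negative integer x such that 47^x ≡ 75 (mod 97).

2

Successive powers of 47 modulo 97:
  47^0=1  47^1=47  47^2=75
So 47^2 ≡ 75 (mod 97), giving x = 2.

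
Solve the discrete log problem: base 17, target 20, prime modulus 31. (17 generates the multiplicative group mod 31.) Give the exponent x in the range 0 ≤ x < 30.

14

Successive powers of 17 modulo 31:
  17^0=1  17^1=17  17^2=10  17^3=15  17^4=7  17^5=26
  17^6=8  17^7=12  17^8=18  17^9=27  17^10=25  17^11=22
  17^12=2  17^13=3  17^14=20
So 17^14 ≡ 20 (mod 31), giving x = 14.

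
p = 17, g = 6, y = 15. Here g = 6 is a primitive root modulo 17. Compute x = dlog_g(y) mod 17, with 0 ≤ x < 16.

10

Successive powers of 6 modulo 17:
  6^0=1  6^1=6  6^2=2  6^3=12  6^4=4  6^5=7
  6^6=8  6^7=14  6^8=16  6^9=11  6^10=15
So 6^10 ≡ 15 (mod 17), giving x = 10.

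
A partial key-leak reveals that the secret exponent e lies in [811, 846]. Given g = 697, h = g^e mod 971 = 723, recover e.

831

Compute 697^811 mod 971 = 184, then multiply by 697 repeatedly:
  697^811=184  697^812=76  697^813=538  697^814=180  697^815=201
  697^816=273  697^817=936  697^818=851  697^819=837  697^820=789
  697^821=347  697^822=80  697^823=413  697^824=445  697^825=416
  697^826=594  697^827=372  697^828=27  697^829=370  697^830=575
  697^831=723
Found 723 at exponent 831.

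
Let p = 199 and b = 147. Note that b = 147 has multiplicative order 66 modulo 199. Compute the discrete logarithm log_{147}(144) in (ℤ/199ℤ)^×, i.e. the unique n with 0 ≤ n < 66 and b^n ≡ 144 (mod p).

14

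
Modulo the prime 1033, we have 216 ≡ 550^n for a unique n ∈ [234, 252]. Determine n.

234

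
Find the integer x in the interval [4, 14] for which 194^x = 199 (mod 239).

7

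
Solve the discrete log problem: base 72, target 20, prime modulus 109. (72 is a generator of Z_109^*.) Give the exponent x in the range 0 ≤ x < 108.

38

Baby-step giant-step with m = ceil(sqrt(108)) = 11.
Baby table (72^j mod 109 for j=0..10):
  0:1  1:72  2:61  3:32  4:15  5:99  6:43  7:44
  8:7  9:68  10:100
Giant step factor: 72^(-11) ≡ 91 (mod 109).
Scan 20·91^i mod 109 for i = 0, 1, …:
  i=0: 20   i=1: 76   i=2: 49   i=3: 99
Match at i=3, j=5: x = 3·11 + 5 = 38.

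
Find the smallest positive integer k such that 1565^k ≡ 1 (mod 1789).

1788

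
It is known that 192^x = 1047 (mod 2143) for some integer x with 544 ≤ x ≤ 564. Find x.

547

Compute 192^544 mod 2143 = 2024, then multiply by 192 repeatedly:
  192^544=2024  192^545=725  192^546=2048  192^547=1047
Found 1047 at exponent 547.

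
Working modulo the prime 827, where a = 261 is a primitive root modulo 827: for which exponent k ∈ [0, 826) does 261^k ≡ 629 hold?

178

Baby-step giant-step with m = ceil(sqrt(826)) = 29.
Baby table (261^j mod 827 for j=0..28):
  0:1  1:261  2:307  3:735  4:798  5:701  6:194  7:187
  8:14  9:346  10:163  11:366  12:421  13:717  14:235  15:137
  16:196  17:709  18:628  19:162  20:105  21:114  22:809  23:264
  24:263  25:2  26:522  27:614  28:643
Giant step factor: 261^(-29) ≡ 442 (mod 827).
Scan 629·442^i mod 827 for i = 0, 1, …:
  i=0: 629   i=1: 146   i=2: 26   i=3: 741
  i=4: 30   i=5: 28   i=6: 798
Match at i=6, j=4: k = 6·29 + 4 = 178.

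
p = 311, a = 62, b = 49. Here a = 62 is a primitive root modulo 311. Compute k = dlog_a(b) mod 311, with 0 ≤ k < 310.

Baby-step giant-step with m = ceil(sqrt(310)) = 18.
Baby table (62^j mod 311 for j=0..17):
  0:1  1:62  2:112  3:102  4:104  5:228  6:141  7:34
  8:242  9:76  10:47  11:115  12:288  13:129  14:223  15:142
  16:96  17:43
Giant step factor: 62^(-18) ≡ 159 (mod 311).
Scan 49·159^i mod 311 for i = 0, 1, …:
  i=0: 49   i=1: 16   i=2: 56   i=3: 196
  i=4: 64   i=5: 224   i=6: 162   i=7: 256
  i=8: 274   i=9: 26   i=10: 91   i=11: 163
  i=12: 104
Match at i=12, j=4: k = 12·18 + 4 = 220.

220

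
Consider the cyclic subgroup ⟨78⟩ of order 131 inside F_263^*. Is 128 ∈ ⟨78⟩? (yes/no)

128 ∈ ⟨78⟩ iff 128^131 ≡ 1 (mod 263), since |⟨78⟩| = 131.
128^131 mod 263 = 1.
Since 1 = 1, 128 lies in the subgroup.

yes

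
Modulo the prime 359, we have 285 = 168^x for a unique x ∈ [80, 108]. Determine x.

93

Compute 168^80 mod 359 = 200, then multiply by 168 repeatedly:
  168^80=200  168^81=213  168^82=243  168^83=257  168^84=96
  168^85=332  168^86=131  168^87=109  168^88=3  168^89=145
  168^90=307  168^91=239  168^92=303  168^93=285
Found 285 at exponent 93.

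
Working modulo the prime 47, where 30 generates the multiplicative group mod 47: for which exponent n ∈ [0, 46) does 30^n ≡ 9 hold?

14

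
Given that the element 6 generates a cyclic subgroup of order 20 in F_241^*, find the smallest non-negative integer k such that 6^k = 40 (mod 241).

9

Successive powers of 6 modulo 241:
  6^0=1  6^1=6  6^2=36  6^3=216  6^4=91  6^5=64
  6^6=143  6^7=135  6^8=87  6^9=40
So 6^9 ≡ 40 (mod 241), giving k = 9.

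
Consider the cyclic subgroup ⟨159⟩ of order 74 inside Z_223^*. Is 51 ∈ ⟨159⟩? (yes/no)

no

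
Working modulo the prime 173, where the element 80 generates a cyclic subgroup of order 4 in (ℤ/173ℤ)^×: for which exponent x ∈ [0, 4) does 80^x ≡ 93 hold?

Successive powers of 80 modulo 173:
  80^0=1  80^1=80  80^2=172  80^3=93
So 80^3 ≡ 93 (mod 173), giving x = 3.

3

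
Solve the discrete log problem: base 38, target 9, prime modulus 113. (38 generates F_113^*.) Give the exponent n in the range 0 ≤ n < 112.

110

Baby-step giant-step with m = ceil(sqrt(112)) = 11.
Baby table (38^j mod 113 for j=0..10):
  0:1  1:38  2:88  3:67  4:60  5:20  6:82  7:65
  8:97  9:70  10:61
Giant step factor: 38^(-11) ≡ 76 (mod 113).
Scan 9·76^i mod 113 for i = 0, 1, …:
  i=0: 9   i=1: 6   i=2: 4   i=3: 78
  i=4: 52   i=5: 110   i=6: 111   i=7: 74
  i=8: 87   i=9: 58   i=10: 1
Match at i=10, j=0: n = 10·11 + 0 = 110.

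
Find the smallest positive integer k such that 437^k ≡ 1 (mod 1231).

The order of 437 must divide p − 1 = 1230 = 2 · 3 · 5 · 41.
Divisors: 1, 2, 3, 5, 6, 10, 15, 30, 41, 82, 123, 205, 246, 410, 615, 1230.
Check each in increasing order: 437^1 ≡ 437;  437^2 ≡ 164;  437^3 ≡ 270;  437^5 ≡ 1195;  437^6 ≡ 271;  437^10 ≡ 65;  437^15 ≡ 122;  437^30 ≡ 112;  437^41 ≡ 456;  437^82 ≡ 1128;  437^123 ≡ 1041;  437^205 ≡ 1105;  437^246 ≡ 401;  437^410 ≡ 1104;  437^615 ≡ 1230;  437^1230 ≡ 1.
Smallest exponent giving 1 is 1230.

1230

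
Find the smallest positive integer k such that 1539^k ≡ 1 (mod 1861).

1860

The order of 1539 must divide p − 1 = 1860 = 2^2 · 3 · 5 · 31.
Divisors: 1, 2, 3, 4, 5, 6, 10, 12, 15, 20, 30, 31, 60, 62, 93, 124, 155, 186, 310, 372, 465, 620, 930, 1860.
Check each in increasing order: 1539^1 ≡ 1539;  1539^2 ≡ 1329;  1539^3 ≡ 92;  1539^4 ≡ 152;  1539^5 ≡ 1303;  1539^6 ≡ 1020;  1539^10 ≡ 577;  1539^12 ≡ 101;  1539^15 ≡ 1848;  1539^20 ≡ 1671;  1539^30 ≡ 169;  1539^31 ≡ 1412;  1539^60 ≡ 646;  1539^62 ≡ 613;  1539^93 ≡ 191;  1539^124 ≡ 1708;  1539^155 ≡ 1701;  1539^186 ≡ 1122;  1539^310 ≡ 1407;  1539^372 ≡ 848;  1539^465 ≡ 61;  1539^620 ≡ 1406;  1539^930 ≡ 1860;  1539^1860 ≡ 1.
Smallest exponent giving 1 is 1860.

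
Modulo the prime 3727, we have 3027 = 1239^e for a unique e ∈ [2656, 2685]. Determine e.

2669

Compute 1239^2656 mod 3727 = 3567, then multiply by 1239 repeatedly:
  1239^2656=3567  1239^2657=3018  1239^2658=1121  1239^2659=2475  1239^2660=2931
  1239^2661=1411  1239^2662=266  1239^2663=1598  1239^2664=885  1239^2665=777
  1239^2666=1137  1239^2667=3664  1239^2668=210  1239^2669=3027
Found 3027 at exponent 2669.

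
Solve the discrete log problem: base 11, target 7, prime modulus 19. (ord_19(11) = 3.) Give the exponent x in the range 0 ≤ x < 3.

Successive powers of 11 modulo 19:
  11^0=1  11^1=11  11^2=7
So 11^2 ≡ 7 (mod 19), giving x = 2.

2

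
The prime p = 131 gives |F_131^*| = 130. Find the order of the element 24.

26

The order of 24 must divide p − 1 = 130 = 2 · 5 · 13.
Divisors: 1, 2, 5, 10, 13, 26, 65, 130.
Check each in increasing order: 24^1 ≡ 24;  24^2 ≡ 52;  24^5 ≡ 51;  24^10 ≡ 112;  24^13 ≡ 130;  24^26 ≡ 1.
Smallest exponent giving 1 is 26.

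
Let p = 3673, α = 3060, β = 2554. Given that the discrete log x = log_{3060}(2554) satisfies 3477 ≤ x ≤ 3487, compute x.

Compute 3060^3477 mod 3673 = 1617, then multiply by 3060 repeatedly:
  3060^3477=1617  3060^3478=489  3060^3479=1429  3060^3480=1870  3060^3481=3339
  3060^3482=2727  3060^3483=3237  3060^3484=2812  3060^3485=2554
Found 2554 at exponent 3485.

3485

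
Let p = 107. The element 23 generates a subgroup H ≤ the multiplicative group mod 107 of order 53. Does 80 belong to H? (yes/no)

no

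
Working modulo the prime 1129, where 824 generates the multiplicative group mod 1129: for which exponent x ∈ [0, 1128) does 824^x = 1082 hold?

560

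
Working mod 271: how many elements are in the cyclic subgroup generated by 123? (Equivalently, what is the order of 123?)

90

The order of 123 must divide p − 1 = 270 = 2 · 3^3 · 5.
Divisors: 1, 2, 3, 5, 6, 9, 10, 15, 18, 27, 30, 45, 54, 90, 135, 270.
Check each in increasing order: 123^1 ≡ 123;  123^2 ≡ 224;  123^3 ≡ 181;  123^5 ≡ 165;  123^6 ≡ 241;  123^9 ≡ 261;  123^10 ≡ 125;  123^15 ≡ 29;  123^18 ≡ 100;  123^27 ≡ 84;  123^30 ≡ 28;  123^45 ≡ 270;  123^54 ≡ 10;  123^90 ≡ 1.
Smallest exponent giving 1 is 90.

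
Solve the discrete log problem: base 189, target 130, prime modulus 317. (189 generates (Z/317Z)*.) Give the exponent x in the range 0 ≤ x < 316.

Baby-step giant-step with m = ceil(sqrt(316)) = 18.
Baby table (189^j mod 317 for j=0..17):
  0:1  1:189  2:217  3:120  4:173  5:46  6:135  7:155
  8:131  9:33  10:214  11:187  12:156  13:3  14:250  15:17
  16:43  17:202
Giant step factor: 189^(-18) ≡ 85 (mod 317).
Scan 130·85^i mod 317 for i = 0, 1, …:
  i=0: 130   i=1: 272   i=2: 296   i=3: 117
  i=4: 118   i=5: 203   i=6: 137   i=7: 233
  i=8: 151   i=9: 155
Match at i=9, j=7: x = 9·18 + 7 = 169.

169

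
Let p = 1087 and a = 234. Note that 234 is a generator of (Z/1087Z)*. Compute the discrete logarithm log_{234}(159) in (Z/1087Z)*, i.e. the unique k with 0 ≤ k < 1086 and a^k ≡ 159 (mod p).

Baby-step giant-step with m = ceil(sqrt(1086)) = 33.
Baby table (234^j mod 1087 for j=0..32):
  0:1  1:234  2:406  3:435  4:699  5:516  6:87  7:792
  8:538  9:887  10:1028  11:325  12:1047  13:423  14:65  15:1079
  16:302  17:13  18:868  19:930  20:220  21:391  22:186  23:44
  24:513  25:472  26:661  27:320  28:964  29:567  30:64  31:845
  32:983
Giant step factor: 234^(-33) ≡ 85 (mod 1087).
Scan 159·85^i mod 1087 for i = 0, 1, …:
  i=0: 159   i=1: 471   i=2: 903   i=3: 665
  i=4: 1
Match at i=4, j=0: k = 4·33 + 0 = 132.

132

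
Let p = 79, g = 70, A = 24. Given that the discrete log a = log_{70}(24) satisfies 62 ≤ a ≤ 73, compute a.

Compute 70^62 mod 79 = 25, then multiply by 70 repeatedly:
  70^62=25  70^63=12  70^64=50  70^65=24
Found 24 at exponent 65.

65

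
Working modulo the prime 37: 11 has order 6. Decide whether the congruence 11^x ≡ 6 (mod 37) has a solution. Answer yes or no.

no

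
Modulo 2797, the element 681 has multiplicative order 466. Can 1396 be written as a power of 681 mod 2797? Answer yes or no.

1396 ∈ ⟨681⟩ iff 1396^466 ≡ 1 (mod 2797), since |⟨681⟩| = 466.
1396^466 mod 2797 = 1.
Since 1 = 1, 1396 lies in the subgroup.

yes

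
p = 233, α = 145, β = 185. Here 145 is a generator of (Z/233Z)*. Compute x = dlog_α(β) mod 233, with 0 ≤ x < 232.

Baby-step giant-step with m = ceil(sqrt(232)) = 16.
Baby table (145^j mod 233 for j=0..15):
  0:1  1:145  2:55  3:53  4:229  5:119  6:13  7:21
  8:16  9:223  10:181  11:149  12:169  13:40  14:208  15:103
Giant step factor: 145^(-16) ≡ 152 (mod 233).
Scan 185·152^i mod 233 for i = 0, 1, …:
  i=0: 185   i=1: 160   i=2: 88   i=3: 95
  i=4: 227   i=5: 20   i=6: 11   i=7: 41
  i=8: 174   i=9: 119
Match at i=9, j=5: x = 9·16 + 5 = 149.

149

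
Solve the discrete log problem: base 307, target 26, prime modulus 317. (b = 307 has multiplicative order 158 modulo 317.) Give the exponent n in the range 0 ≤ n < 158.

123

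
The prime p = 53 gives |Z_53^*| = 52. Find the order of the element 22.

52

The order of 22 must divide p − 1 = 52 = 2^2 · 13.
Divisors: 1, 2, 4, 13, 26, 52.
Check each in increasing order: 22^1 ≡ 22;  22^2 ≡ 7;  22^4 ≡ 49;  22^13 ≡ 23;  22^26 ≡ 52;  22^52 ≡ 1.
Smallest exponent giving 1 is 52.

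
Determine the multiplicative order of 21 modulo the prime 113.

The order of 21 must divide p − 1 = 112 = 2^4 · 7.
Divisors: 1, 2, 4, 7, 8, 14, 16, 28, 56, 112.
Check each in increasing order: 21^1 ≡ 21;  21^2 ≡ 102;  21^4 ≡ 8;  21^7 ≡ 73;  21^8 ≡ 64;  21^14 ≡ 18;  21^16 ≡ 28;  21^28 ≡ 98;  21^56 ≡ 112;  21^112 ≡ 1.
Smallest exponent giving 1 is 112.

112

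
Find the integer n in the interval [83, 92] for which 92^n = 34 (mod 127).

86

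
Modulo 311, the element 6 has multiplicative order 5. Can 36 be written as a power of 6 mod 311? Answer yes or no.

yes

⟨6⟩ has order 5; its elements mod 311 are {1, 6, 36, 52, 216}.
36 is in this set.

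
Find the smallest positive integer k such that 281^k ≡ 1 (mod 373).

The order of 281 must divide p − 1 = 372 = 2^2 · 3 · 31.
Divisors: 1, 2, 3, 4, 6, 12, 31, 62, 93, 124, 186, 372.
Check each in increasing order: 281^1 ≡ 281;  281^2 ≡ 258;  281^3 ≡ 136;  281^4 ≡ 170;  281^6 ≡ 219;  281^12 ≡ 217;  281^31 ≡ 200;  281^62 ≡ 89;  281^93 ≡ 269;  281^124 ≡ 88;  281^186 ≡ 372;  281^372 ≡ 1.
Smallest exponent giving 1 is 372.

372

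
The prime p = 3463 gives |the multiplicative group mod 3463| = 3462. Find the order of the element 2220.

The order of 2220 must divide p − 1 = 3462 = 2 · 3 · 577.
Divisors: 1, 2, 3, 6, 577, 1154, 1731, 3462.
Check each in increasing order: 2220^1 ≡ 2220;  2220^2 ≡ 551;  2220^3 ≡ 781;  2220^6 ≡ 473;  2220^577 ≡ 3096;  2220^1154 ≡ 3095;  2220^1731 ≡ 3462;  2220^3462 ≡ 1.
Smallest exponent giving 1 is 3462.

3462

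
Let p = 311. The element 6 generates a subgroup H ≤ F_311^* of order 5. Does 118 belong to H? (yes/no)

no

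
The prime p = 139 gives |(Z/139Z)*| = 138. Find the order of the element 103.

The order of 103 must divide p − 1 = 138 = 2 · 3 · 23.
Divisors: 1, 2, 3, 6, 23, 46, 69, 138.
Check each in increasing order: 103^1 ≡ 103;  103^2 ≡ 45;  103^3 ≡ 48;  103^6 ≡ 80;  103^23 ≡ 138;  103^46 ≡ 1.
Smallest exponent giving 1 is 46.

46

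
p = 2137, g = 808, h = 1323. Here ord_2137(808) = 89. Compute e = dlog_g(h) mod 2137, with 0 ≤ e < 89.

Baby-step giant-step with m = ceil(sqrt(89)) = 10.
Baby table (808^j mod 2137 for j=0..9):
  0:1  1:808  2:1079  3:2073  4:1713  5:1465  6:1959  7:1492
  8:268  9:707
Giant step factor: 808^(-10) ≡ 1512 (mod 2137).
Scan 1323·1512^i mod 2137 for i = 0, 1, …:
  i=0: 1323   i=1: 144   i=2: 1891   i=3: 2023
  i=4: 729   i=5: 1693   i=6: 1827   i=7: 1420
  i=8: 1492
Match at i=8, j=7: e = 8·10 + 7 = 87.

87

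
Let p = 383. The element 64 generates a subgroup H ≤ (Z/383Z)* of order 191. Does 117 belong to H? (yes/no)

no

117 ∈ ⟨64⟩ iff 117^191 ≡ 1 (mod 383), since |⟨64⟩| = 191.
117^191 mod 383 = 382.
Since 382 ≠ 1, 117 does not lie in the subgroup.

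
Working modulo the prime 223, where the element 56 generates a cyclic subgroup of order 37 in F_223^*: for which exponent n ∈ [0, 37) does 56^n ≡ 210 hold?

11

Successive powers of 56 modulo 223:
  56^0=1  56^1=56  56^2=14  56^3=115  56^4=196  56^5=49
  56^6=68  56^7=17  56^8=60  56^9=15  56^10=171  56^11=210
So 56^11 ≡ 210 (mod 223), giving n = 11.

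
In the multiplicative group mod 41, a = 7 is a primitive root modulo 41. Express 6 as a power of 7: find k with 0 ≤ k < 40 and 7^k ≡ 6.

39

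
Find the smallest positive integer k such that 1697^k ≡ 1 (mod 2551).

425

The order of 1697 must divide p − 1 = 2550 = 2 · 3 · 5^2 · 17.
Divisors: 1, 2, 3, 5, 6, 10, 15, 17, 25, 30, 34, 50, 51, 75, 85, 102, 150, 170, 255, 425, 510, 850, 1275, 2550.
Check each in increasing order: 1697^1 ≡ 1697;  1697^2 ≡ 2281;  1697^3 ≡ 990;  1697^5 ≡ 555;  1697^6 ≡ 516;  1697^10 ≡ 1905;  1697^15 ≡ 1161;  1697^17 ≡ 303;  1697^25 ≡ 2539;  1697^30 ≡ 993;  1697^34 ≡ 2524;  1697^50 ≡ 144;  1697^51 ≡ 2023;  1697^75 ≡ 823;  1697^85 ≡ 1501;  1697^102 ≡ 725;  1697^150 ≡ 1314;  1697^170 ≡ 468;  1697^255 ≡ 943;  1697^425 ≡ 1.
Smallest exponent giving 1 is 425.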